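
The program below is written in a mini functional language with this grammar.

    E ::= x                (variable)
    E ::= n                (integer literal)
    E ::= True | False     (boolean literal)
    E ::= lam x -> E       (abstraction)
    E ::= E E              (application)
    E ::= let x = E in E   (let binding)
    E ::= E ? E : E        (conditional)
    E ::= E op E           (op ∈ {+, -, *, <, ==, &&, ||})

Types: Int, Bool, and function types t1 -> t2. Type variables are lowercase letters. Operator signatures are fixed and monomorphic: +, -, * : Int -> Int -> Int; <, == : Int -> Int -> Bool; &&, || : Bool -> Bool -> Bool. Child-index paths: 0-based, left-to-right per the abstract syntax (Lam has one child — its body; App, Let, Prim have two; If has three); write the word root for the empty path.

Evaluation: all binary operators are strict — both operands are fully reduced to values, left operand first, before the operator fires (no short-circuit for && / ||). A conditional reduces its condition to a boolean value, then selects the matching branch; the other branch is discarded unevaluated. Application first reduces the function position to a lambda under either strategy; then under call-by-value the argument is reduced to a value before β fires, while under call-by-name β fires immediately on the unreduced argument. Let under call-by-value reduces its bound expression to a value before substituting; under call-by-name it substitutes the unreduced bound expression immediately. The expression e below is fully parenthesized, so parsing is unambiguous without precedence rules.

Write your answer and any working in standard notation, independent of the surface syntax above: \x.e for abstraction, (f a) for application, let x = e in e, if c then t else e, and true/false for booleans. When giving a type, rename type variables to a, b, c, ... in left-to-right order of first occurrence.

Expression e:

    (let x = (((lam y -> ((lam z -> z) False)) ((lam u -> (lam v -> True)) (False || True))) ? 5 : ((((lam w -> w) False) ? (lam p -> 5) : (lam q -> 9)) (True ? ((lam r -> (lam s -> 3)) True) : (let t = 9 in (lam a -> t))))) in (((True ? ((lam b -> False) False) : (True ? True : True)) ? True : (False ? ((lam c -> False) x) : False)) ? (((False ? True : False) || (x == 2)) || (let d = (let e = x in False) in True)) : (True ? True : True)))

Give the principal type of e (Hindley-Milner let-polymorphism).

Answer: Bool

Working:
z : b
\z._ : b -> b
  unify b -> b ~ Bool -> c
  unify b ~ Bool
  unify Bool ~ c
_ _ : Bool
\y._ : a -> Bool
\v._ : e -> Bool
\u._ : d -> e -> Bool
  unify Bool ~ Bool
  unify Bool ~ Bool
  unify d -> e -> Bool ~ Bool -> f
  unify d ~ Bool
  unify e -> Bool ~ f
_ _ : e -> Bool
  unify a -> Bool ~ (e -> Bool) -> g
  unify a ~ e -> Bool
  unify Bool ~ g
_ _ : Bool
  unify Bool ~ Bool
w : h
\w._ : h -> h
  unify h -> h ~ Bool -> i
  unify h ~ Bool
  unify Bool ~ i
_ _ : Bool
  unify Bool ~ Bool
\p._ : j -> Int
\q._ : k -> Int
  unify j -> Int ~ k -> Int
  unify j ~ k
  unify Int ~ Int
  unify Bool ~ Bool
\s._ : m -> Int
\r._ : l -> m -> Int
  unify l -> m -> Int ~ Bool -> n
  unify l ~ Bool
  unify m -> Int ~ n
_ _ : m -> Int
let t : Int
t : Int
\a._ : o -> Int
  unify m -> Int ~ o -> Int
  unify m ~ o
  unify Int ~ Int
  unify k -> Int ~ (o -> Int) -> p
  unify k ~ o -> Int
  unify Int ~ p
_ _ : Int
  unify Int ~ Int
let x : Int
  unify Bool ~ Bool
\b._ : q -> Bool
  unify q -> Bool ~ Bool -> r
  unify q ~ Bool
  unify Bool ~ r
_ _ : Bool
  unify Bool ~ Bool
  unify Bool ~ Bool
  unify Bool ~ Bool
  unify Bool ~ Bool
  unify Bool ~ Bool
\c._ : s -> Bool
x : Int
  unify s -> Bool ~ Int -> t
  unify s ~ Int
  unify Bool ~ t
_ _ : Bool
  unify Bool ~ Bool
  unify Bool ~ Bool
  unify Bool ~ Bool
  unify Bool ~ Bool
  unify Bool ~ Bool
  unify Bool ~ Bool
x : Int
  unify Int ~ Int
  unify Int ~ Int
  unify Bool ~ Bool
  unify Bool ~ Bool
x : Int
let e : Int
let d : Bool
  unify Bool ~ Bool
  unify Bool ~ Bool
  unify Bool ~ Bool
  unify Bool ~ Bool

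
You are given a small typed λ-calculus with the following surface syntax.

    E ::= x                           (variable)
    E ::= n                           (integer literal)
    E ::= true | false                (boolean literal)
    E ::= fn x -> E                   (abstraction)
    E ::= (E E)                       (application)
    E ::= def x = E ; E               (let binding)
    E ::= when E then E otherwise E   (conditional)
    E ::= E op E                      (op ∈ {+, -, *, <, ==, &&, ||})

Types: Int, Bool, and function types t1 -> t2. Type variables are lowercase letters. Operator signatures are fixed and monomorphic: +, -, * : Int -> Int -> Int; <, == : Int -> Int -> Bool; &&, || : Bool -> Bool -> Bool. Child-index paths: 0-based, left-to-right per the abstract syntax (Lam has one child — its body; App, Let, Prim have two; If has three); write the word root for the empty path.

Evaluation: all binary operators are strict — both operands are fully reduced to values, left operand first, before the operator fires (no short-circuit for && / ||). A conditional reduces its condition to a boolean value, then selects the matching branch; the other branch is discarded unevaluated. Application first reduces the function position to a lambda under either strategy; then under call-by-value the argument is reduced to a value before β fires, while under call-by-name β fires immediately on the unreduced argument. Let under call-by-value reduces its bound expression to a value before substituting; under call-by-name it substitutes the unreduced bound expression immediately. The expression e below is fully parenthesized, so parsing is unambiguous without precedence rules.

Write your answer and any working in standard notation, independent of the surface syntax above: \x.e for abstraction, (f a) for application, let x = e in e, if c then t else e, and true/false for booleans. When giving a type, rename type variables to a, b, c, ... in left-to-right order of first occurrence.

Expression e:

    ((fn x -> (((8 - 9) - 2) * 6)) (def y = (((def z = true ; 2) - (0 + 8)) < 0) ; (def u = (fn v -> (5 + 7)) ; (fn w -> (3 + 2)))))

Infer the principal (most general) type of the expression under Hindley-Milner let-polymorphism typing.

Answer: Int

Working:
  unify Int ~ Int
  unify Int ~ Int
  unify Int ~ Int
  unify Int ~ Int
  unify Int ~ Int
  unify Int ~ Int
\x._ : a -> Int
let z : Bool
  unify Int ~ Int
  unify Int ~ Int
  unify Int ~ Int
  unify Int ~ Int
  unify Int ~ Int
  unify Int ~ Int
let y : Bool
  unify Int ~ Int
  unify Int ~ Int
\v._ : b -> Int
let u : forall. b -> Int
  unify Int ~ Int
  unify Int ~ Int
\w._ : c -> Int
  unify a -> Int ~ (c -> Int) -> d
  unify a ~ c -> Int
  unify Int ~ d
_ _ : Int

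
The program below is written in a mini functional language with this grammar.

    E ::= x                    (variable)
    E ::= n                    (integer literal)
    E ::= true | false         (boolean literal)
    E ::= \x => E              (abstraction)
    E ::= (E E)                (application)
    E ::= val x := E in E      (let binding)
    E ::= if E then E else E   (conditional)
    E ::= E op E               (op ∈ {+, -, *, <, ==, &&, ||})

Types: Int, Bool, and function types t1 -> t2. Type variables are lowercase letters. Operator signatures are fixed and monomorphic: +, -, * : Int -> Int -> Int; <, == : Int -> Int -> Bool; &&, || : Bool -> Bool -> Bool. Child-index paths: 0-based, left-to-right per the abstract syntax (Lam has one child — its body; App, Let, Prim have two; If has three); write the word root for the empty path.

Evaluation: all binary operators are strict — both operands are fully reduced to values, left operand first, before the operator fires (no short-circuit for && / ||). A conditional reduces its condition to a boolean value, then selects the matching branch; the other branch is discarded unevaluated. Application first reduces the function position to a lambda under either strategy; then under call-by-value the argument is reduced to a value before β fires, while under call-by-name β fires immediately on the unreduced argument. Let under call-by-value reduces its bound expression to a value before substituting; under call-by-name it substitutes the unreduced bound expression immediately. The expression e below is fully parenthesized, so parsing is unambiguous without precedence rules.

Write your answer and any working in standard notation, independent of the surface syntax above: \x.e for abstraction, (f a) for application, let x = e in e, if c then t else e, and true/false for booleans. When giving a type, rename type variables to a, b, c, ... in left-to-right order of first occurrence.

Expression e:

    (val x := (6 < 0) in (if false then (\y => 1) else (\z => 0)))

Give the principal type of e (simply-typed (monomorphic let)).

Trace:
  unify Int ~ Int
  unify Int ~ Int
let x : Bool
  unify Bool ~ Bool
\y._ : a -> Int
\z._ : b -> Int
  unify a -> Int ~ b -> Int
  unify a ~ b
  unify Int ~ Int

Answer: a -> Int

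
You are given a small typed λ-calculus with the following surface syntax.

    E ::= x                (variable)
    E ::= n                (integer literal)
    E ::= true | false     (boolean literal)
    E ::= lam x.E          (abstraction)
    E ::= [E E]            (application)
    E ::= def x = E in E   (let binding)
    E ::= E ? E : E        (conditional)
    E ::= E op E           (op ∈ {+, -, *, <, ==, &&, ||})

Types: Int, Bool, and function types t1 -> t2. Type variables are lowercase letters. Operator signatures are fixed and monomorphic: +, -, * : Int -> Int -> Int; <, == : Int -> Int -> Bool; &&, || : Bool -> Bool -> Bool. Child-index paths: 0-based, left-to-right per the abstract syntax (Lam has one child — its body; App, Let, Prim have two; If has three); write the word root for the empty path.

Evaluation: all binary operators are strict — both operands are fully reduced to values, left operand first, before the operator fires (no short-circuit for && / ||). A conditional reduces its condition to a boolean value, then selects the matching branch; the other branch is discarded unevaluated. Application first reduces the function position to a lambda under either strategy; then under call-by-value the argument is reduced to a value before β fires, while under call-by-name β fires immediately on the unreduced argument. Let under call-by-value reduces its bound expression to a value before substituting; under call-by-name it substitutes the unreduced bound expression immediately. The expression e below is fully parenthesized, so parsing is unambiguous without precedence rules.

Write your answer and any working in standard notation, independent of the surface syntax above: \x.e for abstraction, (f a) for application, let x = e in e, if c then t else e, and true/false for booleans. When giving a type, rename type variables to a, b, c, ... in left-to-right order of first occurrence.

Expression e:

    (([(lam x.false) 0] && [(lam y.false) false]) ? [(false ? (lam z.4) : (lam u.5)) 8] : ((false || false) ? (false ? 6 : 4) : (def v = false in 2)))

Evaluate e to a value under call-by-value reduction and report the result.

Answer: 2

Trace:
step 0: (if (((\x.false) 0) && ((\y.false) false)) then ((if false then (\z.4) else (\u.5)) 8) else (if (false || false) then (if false then 6 else 4) else (let v = false in 2)))
step 1: [beta@0.0] (if (false && ((\y.false) false)) then ((if false then (\z.4) else (\u.5)) 8) else (if (false || false) then (if false then 6 else 4) else (let v = false in 2)))
step 2: [beta@0.1] (if (false && false) then ((if false then (\z.4) else (\u.5)) 8) else (if (false || false) then (if false then 6 else 4) else (let v = false in 2)))
step 3: [delta@0] (if false then ((if false then (\z.4) else (\u.5)) 8) else (if (false || false) then (if false then 6 else 4) else (let v = false in 2)))
step 4: [if@root] (if (false || false) then (if false then 6 else 4) else (let v = false in 2))
step 5: [delta@0] (if false then (if false then 6 else 4) else (let v = false in 2))
step 6: [if@root] (let v = false in 2)
step 7: [let@root] 2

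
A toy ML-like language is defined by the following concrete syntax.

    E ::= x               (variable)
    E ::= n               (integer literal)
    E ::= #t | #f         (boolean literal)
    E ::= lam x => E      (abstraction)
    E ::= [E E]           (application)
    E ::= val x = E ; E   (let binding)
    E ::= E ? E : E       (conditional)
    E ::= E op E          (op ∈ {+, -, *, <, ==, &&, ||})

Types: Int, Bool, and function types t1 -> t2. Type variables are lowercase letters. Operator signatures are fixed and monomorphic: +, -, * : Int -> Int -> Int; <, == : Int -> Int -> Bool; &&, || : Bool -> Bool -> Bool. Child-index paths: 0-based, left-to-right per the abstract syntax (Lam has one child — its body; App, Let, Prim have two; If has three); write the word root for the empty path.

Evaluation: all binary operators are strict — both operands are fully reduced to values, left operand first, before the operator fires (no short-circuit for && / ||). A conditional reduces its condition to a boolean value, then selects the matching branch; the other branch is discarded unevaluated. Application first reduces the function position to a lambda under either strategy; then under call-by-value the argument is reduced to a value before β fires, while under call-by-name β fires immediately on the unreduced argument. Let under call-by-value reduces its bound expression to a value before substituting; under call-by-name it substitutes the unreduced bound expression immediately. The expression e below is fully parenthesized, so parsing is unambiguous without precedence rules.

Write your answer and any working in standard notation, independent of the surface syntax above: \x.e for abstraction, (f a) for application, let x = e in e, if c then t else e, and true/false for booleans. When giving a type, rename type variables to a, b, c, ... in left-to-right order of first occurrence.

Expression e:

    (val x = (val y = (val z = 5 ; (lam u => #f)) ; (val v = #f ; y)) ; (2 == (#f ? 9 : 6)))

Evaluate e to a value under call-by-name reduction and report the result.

Trace:
step 0: (let x = (let y = (let z = 5 in (\u.false)) in (let v = false in y)) in (2 == (if false then 9 else 6)))
step 1: [let@root] (2 == (if false then 9 else 6))
step 2: [if@1] (2 == 6)
step 3: [delta@root] false

Answer: false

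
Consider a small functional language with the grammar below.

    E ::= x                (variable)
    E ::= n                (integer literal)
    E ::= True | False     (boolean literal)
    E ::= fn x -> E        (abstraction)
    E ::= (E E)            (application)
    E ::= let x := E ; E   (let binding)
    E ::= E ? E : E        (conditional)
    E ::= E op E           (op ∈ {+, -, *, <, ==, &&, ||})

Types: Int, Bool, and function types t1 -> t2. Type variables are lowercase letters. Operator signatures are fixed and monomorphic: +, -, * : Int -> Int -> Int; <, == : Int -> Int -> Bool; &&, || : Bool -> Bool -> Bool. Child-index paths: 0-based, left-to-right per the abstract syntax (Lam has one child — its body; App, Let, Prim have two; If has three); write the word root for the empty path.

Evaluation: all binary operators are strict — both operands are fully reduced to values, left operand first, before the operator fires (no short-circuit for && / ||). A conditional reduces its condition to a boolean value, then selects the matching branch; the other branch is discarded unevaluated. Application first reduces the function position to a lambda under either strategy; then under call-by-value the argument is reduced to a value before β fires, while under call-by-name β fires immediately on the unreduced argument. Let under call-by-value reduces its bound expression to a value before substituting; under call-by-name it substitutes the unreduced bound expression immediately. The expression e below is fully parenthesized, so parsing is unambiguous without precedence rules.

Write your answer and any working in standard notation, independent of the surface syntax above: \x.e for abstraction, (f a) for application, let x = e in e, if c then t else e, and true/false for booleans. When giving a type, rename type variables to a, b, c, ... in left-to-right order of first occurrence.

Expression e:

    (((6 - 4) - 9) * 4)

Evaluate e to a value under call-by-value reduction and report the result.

Answer: -28

Trace:
step 0: (((6 - 4) - 9) * 4)
step 1: [delta@0.0] ((2 - 9) * 4)
step 2: [delta@0] (-7 * 4)
step 3: [delta@root] -28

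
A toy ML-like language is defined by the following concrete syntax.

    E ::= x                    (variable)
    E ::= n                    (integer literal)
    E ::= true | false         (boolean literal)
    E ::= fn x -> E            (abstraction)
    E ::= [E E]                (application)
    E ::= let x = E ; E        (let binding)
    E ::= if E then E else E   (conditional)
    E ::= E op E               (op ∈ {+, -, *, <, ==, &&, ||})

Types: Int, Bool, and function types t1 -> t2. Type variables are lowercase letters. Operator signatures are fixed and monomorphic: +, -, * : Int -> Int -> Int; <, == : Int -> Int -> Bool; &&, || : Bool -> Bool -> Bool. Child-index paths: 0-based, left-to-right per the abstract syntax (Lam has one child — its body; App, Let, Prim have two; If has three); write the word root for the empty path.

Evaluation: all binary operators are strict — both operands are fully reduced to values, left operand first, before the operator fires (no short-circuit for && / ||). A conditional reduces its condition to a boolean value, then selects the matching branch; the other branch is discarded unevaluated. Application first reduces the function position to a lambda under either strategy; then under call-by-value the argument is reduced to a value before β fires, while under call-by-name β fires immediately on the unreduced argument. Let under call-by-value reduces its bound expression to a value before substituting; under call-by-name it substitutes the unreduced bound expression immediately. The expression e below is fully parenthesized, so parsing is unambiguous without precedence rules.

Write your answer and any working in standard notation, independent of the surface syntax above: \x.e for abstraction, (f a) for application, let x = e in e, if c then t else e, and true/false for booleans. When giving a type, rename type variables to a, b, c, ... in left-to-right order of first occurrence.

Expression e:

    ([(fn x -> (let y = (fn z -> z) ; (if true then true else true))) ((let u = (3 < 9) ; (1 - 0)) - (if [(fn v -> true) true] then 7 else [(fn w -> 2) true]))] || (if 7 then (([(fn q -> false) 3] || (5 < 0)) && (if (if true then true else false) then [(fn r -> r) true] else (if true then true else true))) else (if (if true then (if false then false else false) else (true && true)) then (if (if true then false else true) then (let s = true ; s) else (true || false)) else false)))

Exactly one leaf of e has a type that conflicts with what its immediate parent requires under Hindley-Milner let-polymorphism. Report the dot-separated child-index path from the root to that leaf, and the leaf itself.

Working:
z : b
\z._ : b -> b
let y : forall. b -> b
  unify Bool ~ Bool
  unify Bool ~ Bool
\x._ : a -> Bool
  unify Int ~ Int
  unify Int ~ Int
let u : Bool
  unify Int ~ Int
  unify Int ~ Int
  unify Int ~ Int
\v._ : c -> Bool
  unify c -> Bool ~ Bool -> d
  unify c ~ Bool
  unify Bool ~ d
_ _ : Bool
  unify Bool ~ Bool
\w._ : e -> Int
  unify e -> Int ~ Bool -> f
  unify e ~ Bool
  unify Int ~ f
_ _ : Int
  unify Int ~ Int
  unify Int ~ Int
  unify a -> Bool ~ Int -> g
  unify a ~ Int
  unify Bool ~ g
_ _ : Bool
  unify Bool ~ Bool
  unify Int ~ Bool
  FAIL: mismatch Int ~ Bool

Answer: 1.0 : 7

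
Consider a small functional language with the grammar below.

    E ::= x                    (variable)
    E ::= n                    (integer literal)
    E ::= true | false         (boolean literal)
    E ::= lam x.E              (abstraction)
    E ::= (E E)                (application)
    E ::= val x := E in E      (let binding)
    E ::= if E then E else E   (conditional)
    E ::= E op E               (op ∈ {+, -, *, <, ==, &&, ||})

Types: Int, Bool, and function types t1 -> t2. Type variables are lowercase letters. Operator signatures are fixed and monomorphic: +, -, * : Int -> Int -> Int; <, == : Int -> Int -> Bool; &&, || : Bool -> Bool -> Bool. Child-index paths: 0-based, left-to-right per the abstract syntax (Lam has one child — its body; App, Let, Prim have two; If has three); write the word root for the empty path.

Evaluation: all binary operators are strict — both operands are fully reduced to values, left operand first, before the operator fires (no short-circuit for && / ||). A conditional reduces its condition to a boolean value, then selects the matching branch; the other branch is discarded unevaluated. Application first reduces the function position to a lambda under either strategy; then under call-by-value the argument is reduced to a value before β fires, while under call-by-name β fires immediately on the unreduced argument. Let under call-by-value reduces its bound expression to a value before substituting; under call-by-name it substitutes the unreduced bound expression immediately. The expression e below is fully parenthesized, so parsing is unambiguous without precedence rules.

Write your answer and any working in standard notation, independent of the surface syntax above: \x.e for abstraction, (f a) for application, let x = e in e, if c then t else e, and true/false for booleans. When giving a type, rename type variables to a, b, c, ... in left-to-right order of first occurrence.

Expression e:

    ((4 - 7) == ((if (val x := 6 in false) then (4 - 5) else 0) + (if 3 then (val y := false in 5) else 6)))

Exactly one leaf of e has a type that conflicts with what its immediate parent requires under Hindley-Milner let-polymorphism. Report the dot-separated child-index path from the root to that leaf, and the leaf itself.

Working:
  unify Int ~ Int
  unify Int ~ Int
  unify Int ~ Int
let x : Int
  unify Bool ~ Bool
  unify Int ~ Int
  unify Int ~ Int
  unify Int ~ Int
  unify Int ~ Int
  unify Int ~ Bool
  FAIL: mismatch Int ~ Bool

Answer: 1.1.0 : 3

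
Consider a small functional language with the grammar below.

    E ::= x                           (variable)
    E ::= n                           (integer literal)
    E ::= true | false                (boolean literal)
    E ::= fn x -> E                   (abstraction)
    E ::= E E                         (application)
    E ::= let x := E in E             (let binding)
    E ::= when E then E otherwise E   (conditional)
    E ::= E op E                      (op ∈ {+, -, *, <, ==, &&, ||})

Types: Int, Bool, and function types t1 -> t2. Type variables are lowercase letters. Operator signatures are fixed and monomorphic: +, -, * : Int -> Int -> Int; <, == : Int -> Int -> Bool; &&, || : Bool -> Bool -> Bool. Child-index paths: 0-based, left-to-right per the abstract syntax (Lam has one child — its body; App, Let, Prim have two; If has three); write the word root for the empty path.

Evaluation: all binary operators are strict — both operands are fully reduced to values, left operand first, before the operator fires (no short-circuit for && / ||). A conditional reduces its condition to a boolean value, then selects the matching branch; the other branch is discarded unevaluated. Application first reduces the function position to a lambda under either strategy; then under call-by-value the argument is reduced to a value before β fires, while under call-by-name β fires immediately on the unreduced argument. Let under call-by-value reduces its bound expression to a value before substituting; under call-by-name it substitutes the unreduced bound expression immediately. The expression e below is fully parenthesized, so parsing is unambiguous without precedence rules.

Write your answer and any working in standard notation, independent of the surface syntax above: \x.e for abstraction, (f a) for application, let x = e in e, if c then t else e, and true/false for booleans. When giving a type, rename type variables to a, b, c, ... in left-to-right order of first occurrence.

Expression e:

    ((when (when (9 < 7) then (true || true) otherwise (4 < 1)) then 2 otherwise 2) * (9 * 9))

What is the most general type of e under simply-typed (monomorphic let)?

Answer: Int

Derivation:
  unify Int ~ Int
  unify Int ~ Int
  unify Bool ~ Bool
  unify Bool ~ Bool
  unify Bool ~ Bool
  unify Int ~ Int
  unify Int ~ Int
  unify Bool ~ Bool
  unify Bool ~ Bool
  unify Int ~ Int
  unify Int ~ Int
  unify Int ~ Int
  unify Int ~ Int
  unify Int ~ Int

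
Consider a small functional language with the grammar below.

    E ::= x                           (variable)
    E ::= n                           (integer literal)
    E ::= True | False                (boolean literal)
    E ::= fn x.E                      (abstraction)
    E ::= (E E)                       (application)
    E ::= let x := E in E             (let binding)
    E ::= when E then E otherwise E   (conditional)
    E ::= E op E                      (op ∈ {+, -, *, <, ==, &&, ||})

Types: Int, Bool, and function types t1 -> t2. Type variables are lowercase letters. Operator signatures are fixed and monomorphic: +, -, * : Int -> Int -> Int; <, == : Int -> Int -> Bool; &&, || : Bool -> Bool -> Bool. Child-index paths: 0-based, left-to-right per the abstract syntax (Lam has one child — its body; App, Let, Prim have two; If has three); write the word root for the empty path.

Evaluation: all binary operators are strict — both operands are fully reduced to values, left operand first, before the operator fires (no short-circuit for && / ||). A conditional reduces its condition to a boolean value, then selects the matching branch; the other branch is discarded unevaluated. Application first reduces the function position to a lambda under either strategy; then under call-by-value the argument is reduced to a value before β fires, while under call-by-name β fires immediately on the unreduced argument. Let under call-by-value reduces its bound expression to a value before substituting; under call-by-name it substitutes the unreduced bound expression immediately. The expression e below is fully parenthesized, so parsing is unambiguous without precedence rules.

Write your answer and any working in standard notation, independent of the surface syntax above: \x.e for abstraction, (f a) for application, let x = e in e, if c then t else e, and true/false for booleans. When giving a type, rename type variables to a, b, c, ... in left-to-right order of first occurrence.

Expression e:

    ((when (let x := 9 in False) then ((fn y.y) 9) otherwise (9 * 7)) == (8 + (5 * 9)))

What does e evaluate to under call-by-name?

Derivation:
step 0: ((if (let x = 9 in false) then ((\y.y) 9) else (9 * 7)) == (8 + (5 * 9)))
step 1: [let@0.0] ((if false then ((\y.y) 9) else (9 * 7)) == (8 + (5 * 9)))
step 2: [if@0] ((9 * 7) == (8 + (5 * 9)))
step 3: [delta@0] (63 == (8 + (5 * 9)))
step 4: [delta@1.1] (63 == (8 + 45))
step 5: [delta@1] (63 == 53)
step 6: [delta@root] false

Answer: false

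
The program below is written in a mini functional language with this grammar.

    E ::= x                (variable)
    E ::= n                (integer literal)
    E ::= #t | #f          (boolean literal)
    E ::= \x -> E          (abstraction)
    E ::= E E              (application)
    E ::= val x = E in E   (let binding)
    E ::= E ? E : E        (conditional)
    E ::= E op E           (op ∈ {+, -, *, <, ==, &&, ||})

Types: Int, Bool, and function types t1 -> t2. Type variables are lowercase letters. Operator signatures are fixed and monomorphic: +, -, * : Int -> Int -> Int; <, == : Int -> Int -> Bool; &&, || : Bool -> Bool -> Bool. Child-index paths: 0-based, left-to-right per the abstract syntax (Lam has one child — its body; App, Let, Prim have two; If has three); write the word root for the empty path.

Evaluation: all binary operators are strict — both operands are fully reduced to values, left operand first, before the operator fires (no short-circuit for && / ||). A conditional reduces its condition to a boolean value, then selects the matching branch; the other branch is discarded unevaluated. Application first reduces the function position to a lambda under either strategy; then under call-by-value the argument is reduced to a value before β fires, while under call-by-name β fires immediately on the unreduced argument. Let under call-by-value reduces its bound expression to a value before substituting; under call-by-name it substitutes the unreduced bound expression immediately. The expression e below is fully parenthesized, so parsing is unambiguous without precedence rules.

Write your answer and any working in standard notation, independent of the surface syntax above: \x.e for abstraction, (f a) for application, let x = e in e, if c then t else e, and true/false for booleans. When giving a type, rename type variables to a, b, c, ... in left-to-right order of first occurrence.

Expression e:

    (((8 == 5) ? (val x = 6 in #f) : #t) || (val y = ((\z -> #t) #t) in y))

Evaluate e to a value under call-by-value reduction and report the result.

Derivation:
step 0: ((if (8 == 5) then (let x = 6 in false) else true) || (let y = ((\z.true) true) in y))
step 1: [delta@0.0] ((if false then (let x = 6 in false) else true) || (let y = ((\z.true) true) in y))
step 2: [if@0] (true || (let y = ((\z.true) true) in y))
step 3: [beta@1.0] (true || (let y = true in y))
step 4: [let@1] (true || true)
step 5: [delta@root] true

Answer: true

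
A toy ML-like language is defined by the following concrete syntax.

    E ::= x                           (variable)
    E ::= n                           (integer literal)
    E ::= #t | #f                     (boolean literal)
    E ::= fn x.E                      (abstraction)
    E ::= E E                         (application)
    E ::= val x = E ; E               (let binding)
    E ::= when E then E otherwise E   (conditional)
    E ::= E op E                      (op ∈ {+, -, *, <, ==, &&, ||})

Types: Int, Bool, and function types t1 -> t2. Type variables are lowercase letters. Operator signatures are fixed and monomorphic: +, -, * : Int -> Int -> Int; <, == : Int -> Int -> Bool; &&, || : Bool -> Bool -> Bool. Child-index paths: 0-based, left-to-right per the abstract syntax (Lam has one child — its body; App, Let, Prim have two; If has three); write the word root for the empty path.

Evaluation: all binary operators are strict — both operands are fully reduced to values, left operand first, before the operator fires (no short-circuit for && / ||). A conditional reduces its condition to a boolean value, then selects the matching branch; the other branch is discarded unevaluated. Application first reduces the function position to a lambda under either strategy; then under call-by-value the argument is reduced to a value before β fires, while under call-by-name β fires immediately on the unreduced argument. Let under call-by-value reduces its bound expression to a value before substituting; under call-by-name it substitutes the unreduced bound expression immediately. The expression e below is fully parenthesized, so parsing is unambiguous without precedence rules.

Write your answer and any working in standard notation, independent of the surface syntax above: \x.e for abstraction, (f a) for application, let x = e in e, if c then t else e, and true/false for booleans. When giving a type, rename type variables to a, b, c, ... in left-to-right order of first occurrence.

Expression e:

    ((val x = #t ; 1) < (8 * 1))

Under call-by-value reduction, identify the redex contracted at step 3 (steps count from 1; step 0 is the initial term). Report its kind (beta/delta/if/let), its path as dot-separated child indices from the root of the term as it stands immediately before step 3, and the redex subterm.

Trace:
step 0: ((let x = true in 1) < (8 * 1))
step 1: [let@0] (1 < (8 * 1))
step 2: [delta@1] (1 < 8)
step 3: [delta@root] true

Answer: delta at root : (1 < 8)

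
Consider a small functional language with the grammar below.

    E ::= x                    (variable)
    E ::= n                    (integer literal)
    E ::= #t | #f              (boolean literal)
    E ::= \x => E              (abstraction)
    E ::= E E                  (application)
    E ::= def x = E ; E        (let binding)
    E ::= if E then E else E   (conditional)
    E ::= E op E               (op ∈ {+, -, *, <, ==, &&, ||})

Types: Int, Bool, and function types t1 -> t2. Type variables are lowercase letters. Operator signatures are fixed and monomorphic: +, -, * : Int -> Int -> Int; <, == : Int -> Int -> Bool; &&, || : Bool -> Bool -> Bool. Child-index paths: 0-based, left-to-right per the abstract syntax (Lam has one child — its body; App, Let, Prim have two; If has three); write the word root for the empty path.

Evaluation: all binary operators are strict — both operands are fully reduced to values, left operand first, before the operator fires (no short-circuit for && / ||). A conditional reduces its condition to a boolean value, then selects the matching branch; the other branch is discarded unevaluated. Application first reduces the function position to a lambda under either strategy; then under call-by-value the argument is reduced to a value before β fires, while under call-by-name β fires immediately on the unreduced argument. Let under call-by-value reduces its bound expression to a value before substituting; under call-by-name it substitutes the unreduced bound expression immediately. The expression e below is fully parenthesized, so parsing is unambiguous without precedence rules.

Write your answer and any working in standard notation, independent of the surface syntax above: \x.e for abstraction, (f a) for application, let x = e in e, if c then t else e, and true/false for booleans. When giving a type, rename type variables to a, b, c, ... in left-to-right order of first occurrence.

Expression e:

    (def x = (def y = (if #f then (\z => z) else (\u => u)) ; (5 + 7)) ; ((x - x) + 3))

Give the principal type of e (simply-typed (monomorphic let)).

Working:
  unify Bool ~ Bool
z : a
\z._ : a -> a
u : b
\u._ : b -> b
  unify a -> a ~ b -> b
  unify a ~ b
  unify b ~ b
let y : b -> b
  unify Int ~ Int
  unify Int ~ Int
let x : Int
x : Int
  unify Int ~ Int
x : Int
  unify Int ~ Int
  unify Int ~ Int
  unify Int ~ Int

Answer: Int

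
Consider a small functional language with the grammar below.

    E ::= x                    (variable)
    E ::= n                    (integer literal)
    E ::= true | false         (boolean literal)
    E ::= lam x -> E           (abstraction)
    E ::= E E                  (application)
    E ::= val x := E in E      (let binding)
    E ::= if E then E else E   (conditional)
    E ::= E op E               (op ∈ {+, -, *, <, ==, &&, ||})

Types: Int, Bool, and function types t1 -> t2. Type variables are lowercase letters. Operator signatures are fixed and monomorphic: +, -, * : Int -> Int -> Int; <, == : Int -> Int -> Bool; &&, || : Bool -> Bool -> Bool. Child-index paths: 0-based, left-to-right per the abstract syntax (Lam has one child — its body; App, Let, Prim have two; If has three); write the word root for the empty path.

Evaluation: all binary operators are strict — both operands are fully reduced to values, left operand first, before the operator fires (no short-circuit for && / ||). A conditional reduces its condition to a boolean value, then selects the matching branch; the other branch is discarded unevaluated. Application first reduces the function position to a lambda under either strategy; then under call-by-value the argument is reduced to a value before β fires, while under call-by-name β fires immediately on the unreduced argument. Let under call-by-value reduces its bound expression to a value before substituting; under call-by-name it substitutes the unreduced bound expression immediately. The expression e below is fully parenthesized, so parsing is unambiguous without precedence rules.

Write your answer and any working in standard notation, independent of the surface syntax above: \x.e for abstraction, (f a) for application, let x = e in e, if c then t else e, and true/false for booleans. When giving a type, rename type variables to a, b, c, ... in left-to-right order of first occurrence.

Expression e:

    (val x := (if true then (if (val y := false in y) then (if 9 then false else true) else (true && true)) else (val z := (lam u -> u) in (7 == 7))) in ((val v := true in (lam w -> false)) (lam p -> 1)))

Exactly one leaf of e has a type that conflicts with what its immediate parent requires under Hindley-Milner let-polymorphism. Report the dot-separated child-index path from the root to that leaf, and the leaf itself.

Derivation:
  unify Bool ~ Bool
let y : Bool
y : Bool
  unify Bool ~ Bool
  unify Int ~ Bool
  FAIL: mismatch Int ~ Bool

Answer: 0.1.1.0 : 9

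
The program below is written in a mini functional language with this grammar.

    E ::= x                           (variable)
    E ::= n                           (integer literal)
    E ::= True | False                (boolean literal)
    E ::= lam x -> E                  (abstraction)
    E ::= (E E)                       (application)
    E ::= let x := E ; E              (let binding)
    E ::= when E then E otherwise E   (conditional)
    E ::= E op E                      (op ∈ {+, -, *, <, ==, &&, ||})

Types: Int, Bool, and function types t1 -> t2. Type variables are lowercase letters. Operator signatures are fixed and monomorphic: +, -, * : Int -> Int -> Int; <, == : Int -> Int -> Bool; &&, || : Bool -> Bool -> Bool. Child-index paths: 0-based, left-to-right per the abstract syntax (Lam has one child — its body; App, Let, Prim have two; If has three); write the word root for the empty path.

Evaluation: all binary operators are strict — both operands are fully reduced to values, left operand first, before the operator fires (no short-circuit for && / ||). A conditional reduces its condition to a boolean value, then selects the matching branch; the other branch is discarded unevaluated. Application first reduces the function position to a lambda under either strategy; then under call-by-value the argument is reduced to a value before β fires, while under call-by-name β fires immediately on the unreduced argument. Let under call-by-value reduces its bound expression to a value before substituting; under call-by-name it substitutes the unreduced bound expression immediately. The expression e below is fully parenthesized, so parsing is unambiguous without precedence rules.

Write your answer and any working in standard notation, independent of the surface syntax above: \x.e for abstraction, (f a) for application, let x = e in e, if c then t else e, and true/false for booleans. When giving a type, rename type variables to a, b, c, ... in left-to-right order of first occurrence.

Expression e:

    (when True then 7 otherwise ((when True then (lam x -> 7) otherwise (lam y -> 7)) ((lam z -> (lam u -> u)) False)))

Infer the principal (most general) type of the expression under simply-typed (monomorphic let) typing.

Answer: Int

Working:
  unify Bool ~ Bool
  unify Bool ~ Bool
\x._ : a -> Int
\y._ : b -> Int
  unify a -> Int ~ b -> Int
  unify a ~ b
  unify Int ~ Int
u : d
\u._ : d -> d
\z._ : c -> d -> d
  unify c -> d -> d ~ Bool -> e
  unify c ~ Bool
  unify d -> d ~ e
_ _ : d -> d
  unify b -> Int ~ (d -> d) -> f
  unify b ~ d -> d
  unify Int ~ f
_ _ : Int
  unify Int ~ Int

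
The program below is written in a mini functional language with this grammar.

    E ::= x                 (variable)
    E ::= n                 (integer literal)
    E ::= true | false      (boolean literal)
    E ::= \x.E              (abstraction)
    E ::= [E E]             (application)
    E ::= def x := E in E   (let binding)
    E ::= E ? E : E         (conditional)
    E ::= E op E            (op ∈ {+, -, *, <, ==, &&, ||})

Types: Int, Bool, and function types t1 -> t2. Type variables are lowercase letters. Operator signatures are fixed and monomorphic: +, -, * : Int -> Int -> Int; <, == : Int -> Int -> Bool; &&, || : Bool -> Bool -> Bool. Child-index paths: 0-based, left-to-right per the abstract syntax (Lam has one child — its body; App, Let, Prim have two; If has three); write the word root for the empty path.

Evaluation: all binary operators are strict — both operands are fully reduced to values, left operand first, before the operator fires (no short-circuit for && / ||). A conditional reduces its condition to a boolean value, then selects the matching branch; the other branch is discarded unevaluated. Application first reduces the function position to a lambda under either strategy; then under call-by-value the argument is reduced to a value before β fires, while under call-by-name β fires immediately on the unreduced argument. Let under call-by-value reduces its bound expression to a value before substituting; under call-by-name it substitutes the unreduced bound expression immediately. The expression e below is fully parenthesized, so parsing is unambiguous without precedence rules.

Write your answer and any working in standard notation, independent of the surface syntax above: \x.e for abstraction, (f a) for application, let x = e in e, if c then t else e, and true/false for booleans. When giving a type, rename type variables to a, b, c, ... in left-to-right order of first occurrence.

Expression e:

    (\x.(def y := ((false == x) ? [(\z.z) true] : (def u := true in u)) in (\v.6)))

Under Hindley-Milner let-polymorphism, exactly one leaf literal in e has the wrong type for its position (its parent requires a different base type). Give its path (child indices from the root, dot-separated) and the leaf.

Answer: 0.0.0.0 : false

Working:
  unify Bool ~ Int
  FAIL: mismatch Bool ~ Int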